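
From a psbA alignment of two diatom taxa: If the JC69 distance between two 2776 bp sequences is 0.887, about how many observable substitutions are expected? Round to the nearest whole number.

Invert JC69: p = (3/4)(1 − e^(−4d/3)) = 0.75 × (1 − e^(-1.182667)) = 0.75 × (1 − 0.306460) = 0.520155.
Expected differing sites = pL ≈ 0.520155 × 2776 = 1443.95028 ≈ 1444.

1444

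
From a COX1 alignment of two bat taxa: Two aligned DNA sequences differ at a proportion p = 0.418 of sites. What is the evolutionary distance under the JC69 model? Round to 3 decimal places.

0.611

d = −(3/4) ln(1 − 4p/3) = −0.75 ln(1 − 0.557333) = −0.75 ln(0.442667)
  = −0.75 × (-0.814937) = 0.611203 substitutions/site.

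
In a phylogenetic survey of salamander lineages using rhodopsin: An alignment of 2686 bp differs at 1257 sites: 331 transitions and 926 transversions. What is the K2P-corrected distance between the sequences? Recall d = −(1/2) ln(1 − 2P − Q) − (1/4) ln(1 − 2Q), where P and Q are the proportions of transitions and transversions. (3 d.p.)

P = 331/2686 ≈ 0.123232 and Q = 926/2686 ≈ 0.344751.
Under the Kimura two-parameter model, d = −½ ln(1 − 2P − Q) − ¼ ln(1 − 2Q).
1 − 2P − Q = 0.408785, giving −½ ln(0.408785) = 0.447283.
1 − 2Q = 0.310498, giving −¼ ln(0.310498) = 0.292394.
d = 0.447283 + 0.292394 = 0.739677.

0.740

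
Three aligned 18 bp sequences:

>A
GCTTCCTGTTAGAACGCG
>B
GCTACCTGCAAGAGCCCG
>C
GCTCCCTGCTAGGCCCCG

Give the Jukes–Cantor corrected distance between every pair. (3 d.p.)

d(A,B) = 0.347, d(A,C) = 0.347, d(B,C) = 0.264

A–B: 5/18 sites differ → p ≈ 0.277778, d = −0.75 ln(1 − 0.370371) = 0.346968 ≈ 0.347.
A–C: 5/18 sites differ → p ≈ 0.277778, d = −0.75 ln(1 − 0.370371) = 0.346968 ≈ 0.347.
B–C: 4/18 sites differ → p ≈ 0.222222, d = −0.75 ln(1 − 0.296296) = 0.263548 ≈ 0.264.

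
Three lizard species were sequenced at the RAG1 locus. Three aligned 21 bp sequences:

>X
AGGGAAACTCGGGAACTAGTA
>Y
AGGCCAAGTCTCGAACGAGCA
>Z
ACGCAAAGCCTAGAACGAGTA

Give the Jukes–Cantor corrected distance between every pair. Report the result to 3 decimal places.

d(X,Y) = 0.441, d(X,Z) = 0.441, d(Y,Z) = 0.286

X–Y: 7/21 sites differ → p ≈ 0.333333, d = −0.75 ln(1 − 0.444444) = 0.440839 ≈ 0.441.
X–Z: 7/21 sites differ → p ≈ 0.333333, d = −0.75 ln(1 − 0.444444) = 0.440839 ≈ 0.441.
Y–Z: 5/21 sites differ → p ≈ 0.238095, d = −0.75 ln(1 − 0.31746) = 0.286451 ≈ 0.286.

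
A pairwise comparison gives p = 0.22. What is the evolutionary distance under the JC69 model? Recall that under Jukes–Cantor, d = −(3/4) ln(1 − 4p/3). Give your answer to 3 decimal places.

d = −(3/4) ln(1 − 4p/3) = −0.75 ln(1 − 0.293333) = −0.75 ln(0.706667)
  = −0.75 × (-0.347196) = 0.260397 substitutions/site.

0.260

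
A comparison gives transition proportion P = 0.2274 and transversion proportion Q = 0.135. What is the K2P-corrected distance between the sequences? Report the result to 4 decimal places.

Under the Kimura two-parameter model, d = −½ ln(1 − 2P − Q) − ¼ ln(1 − 2Q).
1 − 2P − Q = 0.4102, giving −½ ln(0.4102) = 0.445555.
1 − 2Q = 0.73, giving −¼ ln(0.73) = 0.078678.
d = 0.445555 + 0.078678 = 0.524233.

0.5242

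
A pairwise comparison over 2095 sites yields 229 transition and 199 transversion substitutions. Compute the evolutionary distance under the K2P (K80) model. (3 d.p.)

0.241

P = 229/2095 ≈ 0.109308 and Q = 199/2095 ≈ 0.094988.
Under the Kimura two-parameter model, d = −½ ln(1 − 2P − Q) − ¼ ln(1 − 2Q).
1 − 2P − Q = 0.686396, giving −½ ln(0.686396) = 0.188150.
1 − 2Q = 0.810024, giving −¼ ln(0.810024) = 0.052673.
d = 0.188150 + 0.052673 = 0.240823.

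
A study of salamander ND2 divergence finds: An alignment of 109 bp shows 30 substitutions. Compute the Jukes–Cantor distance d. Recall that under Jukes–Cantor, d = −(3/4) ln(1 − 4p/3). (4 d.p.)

0.3429

p = 30/109 ≈ 0.275229.
d = −(3/4) ln(1 − 4p/3) = −0.75 ln(1 − 0.366972) = −0.75 ln(0.633028)
  = −0.75 × (-0.457241) = 0.342931 substitutions/site.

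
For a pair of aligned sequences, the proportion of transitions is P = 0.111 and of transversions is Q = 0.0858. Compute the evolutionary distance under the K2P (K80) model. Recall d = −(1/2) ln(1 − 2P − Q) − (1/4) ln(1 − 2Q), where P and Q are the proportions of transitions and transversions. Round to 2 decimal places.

Under the Kimura two-parameter model, d = −½ ln(1 − 2P − Q) − ¼ ln(1 − 2Q).
1 − 2P − Q = 0.6922, giving −½ ln(0.6922) = 0.183940.
1 − 2Q = 0.8284, giving −¼ ln(0.8284) = 0.047065.
d = 0.183940 + 0.047065 = 0.231005.

0.23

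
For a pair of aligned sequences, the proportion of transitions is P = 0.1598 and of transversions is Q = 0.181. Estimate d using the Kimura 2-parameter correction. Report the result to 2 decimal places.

0.46

Under the Kimura two-parameter model, d = −½ ln(1 − 2P − Q) − ¼ ln(1 − 2Q).
1 − 2P − Q = 0.4994, giving −½ ln(0.4994) = 0.347174.
1 − 2Q = 0.638, giving −¼ ln(0.638) = 0.112354.
d = 0.347174 + 0.112354 = 0.459528.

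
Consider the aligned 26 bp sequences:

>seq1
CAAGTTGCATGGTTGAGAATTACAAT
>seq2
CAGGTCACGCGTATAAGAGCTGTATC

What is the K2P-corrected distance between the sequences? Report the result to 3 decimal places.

Of 26 sites, 11 differences are transitions and 3 are transversions, so P = 11/26 ≈ 0.423077 and Q = 3/26 ≈ 0.115385.
Under the Kimura two-parameter model, d = −½ ln(1 − 2P − Q) − ¼ ln(1 − 2Q).
1 − 2P − Q = 0.038461, giving −½ ln(0.038461) = 1.629055.
1 − 2Q = 0.76923, giving −¼ ln(0.76923) = 0.065591.
d = 1.629055 + 0.065591 = 1.694646.

1.695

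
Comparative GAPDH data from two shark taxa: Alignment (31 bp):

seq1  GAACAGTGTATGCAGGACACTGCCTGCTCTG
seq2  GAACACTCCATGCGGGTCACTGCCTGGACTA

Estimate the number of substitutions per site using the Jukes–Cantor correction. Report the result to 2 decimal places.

The sequences differ at 8 of 31 sites (6, 8, 9, 14, 17, 27, 28, 31), so p = 8/31 ≈ 0.258065.
d = −(3/4) ln(1 − 4p/3) = −0.75 ln(1 − 0.344087) = −0.75 ln(0.655913)
  = −0.75 × (-0.421727) = 0.316295 substitutions/site.

0.32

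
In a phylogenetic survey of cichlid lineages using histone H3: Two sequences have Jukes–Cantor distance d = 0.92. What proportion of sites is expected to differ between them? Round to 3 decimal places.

p = (3/4)(1 − e^(−4d/3)) = 0.75 × (1 − e^(-1.226667)) = 0.75 × (1 − 0.293268) = 0.530049.

0.530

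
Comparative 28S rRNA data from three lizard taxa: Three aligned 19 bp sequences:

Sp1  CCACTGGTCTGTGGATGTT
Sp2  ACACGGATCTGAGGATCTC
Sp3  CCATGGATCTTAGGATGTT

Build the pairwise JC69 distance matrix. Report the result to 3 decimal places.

d(Sp1,Sp2) = 0.410, d(Sp1,Sp3) = 0.324, d(Sp2,Sp3) = 0.324

Sp1–Sp2: 6/19 sites differ → p ≈ 0.315789, d = −0.75 ln(1 − 0.421052) = 0.409907 ≈ 0.410.
Sp1–Sp3: 5/19 sites differ → p ≈ 0.263158, d = −0.75 ln(1 − 0.350877) = 0.324100 ≈ 0.324.
Sp2–Sp3: 5/19 sites differ → p ≈ 0.263158, d = −0.75 ln(1 − 0.350877) = 0.324100 ≈ 0.324.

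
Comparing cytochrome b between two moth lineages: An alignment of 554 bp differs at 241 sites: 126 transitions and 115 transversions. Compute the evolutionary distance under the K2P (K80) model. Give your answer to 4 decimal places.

P = 126/554 ≈ 0.227437 and Q = 115/554 ≈ 0.207581.
Under the Kimura two-parameter model, d = −½ ln(1 − 2P − Q) − ¼ ln(1 − 2Q).
1 − 2P − Q = 0.337545, giving −½ ln(0.337545) = 0.543028.
1 − 2Q = 0.584838, giving −¼ ln(0.584838) = 0.134105.
d = 0.543028 + 0.134105 = 0.677133.

0.6771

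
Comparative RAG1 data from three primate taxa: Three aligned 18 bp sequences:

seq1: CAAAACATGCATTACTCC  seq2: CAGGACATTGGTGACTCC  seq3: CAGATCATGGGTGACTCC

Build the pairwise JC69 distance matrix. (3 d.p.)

seq1–seq2: 6/18 sites differ → p ≈ 0.333333, d = −0.75 ln(1 − 0.444444) = 0.440839 ≈ 0.441.
seq1–seq3: 5/18 sites differ → p ≈ 0.277778, d = −0.75 ln(1 − 0.370371) = 0.346968 ≈ 0.347.
seq2–seq3: 3/18 sites differ → p ≈ 0.166667, d = −0.75 ln(1 − 0.222223) = 0.188487 ≈ 0.188.

d(seq1,seq2) = 0.441, d(seq1,seq3) = 0.347, d(seq2,seq3) = 0.188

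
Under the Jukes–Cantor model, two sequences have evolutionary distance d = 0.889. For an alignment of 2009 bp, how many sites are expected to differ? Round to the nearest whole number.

1046

Invert JC69: p = (3/4)(1 − e^(−4d/3)) = 0.75 × (1 − e^(-1.185333)) = 0.75 × (1 − 0.305644) = 0.520767.
Expected differing sites = pL ≈ 0.520767 × 2009 = 1046.220903 ≈ 1046.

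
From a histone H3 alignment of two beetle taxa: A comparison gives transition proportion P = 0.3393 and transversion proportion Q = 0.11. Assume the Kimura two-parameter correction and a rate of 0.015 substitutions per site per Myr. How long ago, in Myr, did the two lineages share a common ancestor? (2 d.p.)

Under the Kimura two-parameter model, d = −½ ln(1 − 2P − Q) − ¼ ln(1 − 2Q).
1 − 2P − Q = 0.2114, giving −½ ln(0.2114) = 0.777002.
1 − 2Q = 0.78, giving −¼ ln(0.78) = 0.062115.
d = 0.777002 + 0.062115 = 0.839117.
Under a molecular clock d = 2μt, so t = d/(2μ) = 0.839117 / (2 × 0.015) = 27.97 Myr.

27.97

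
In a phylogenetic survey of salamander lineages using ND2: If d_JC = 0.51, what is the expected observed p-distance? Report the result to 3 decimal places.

0.370

p = (3/4)(1 − e^(−4d/3)) = 0.75 × (1 − e^(-0.68)) = 0.75 × (1 − 0.506617) = 0.370037.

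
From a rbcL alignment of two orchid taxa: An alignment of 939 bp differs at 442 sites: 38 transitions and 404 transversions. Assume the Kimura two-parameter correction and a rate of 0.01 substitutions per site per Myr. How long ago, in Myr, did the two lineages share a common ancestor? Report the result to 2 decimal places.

42.51

P = 38/939 ≈ 0.040469 and Q = 404/939 ≈ 0.430245.
Under the Kimura two-parameter model, d = −½ ln(1 − 2P − Q) − ¼ ln(1 − 2Q).
1 − 2P − Q = 0.488817, giving −½ ln(0.488817) = 0.357884.
1 − 2Q = 0.13951, giving −¼ ln(0.13951) = 0.492405.
d = 0.357884 + 0.492405 = 0.850289.
Under a molecular clock d = 2μt, so t = d/(2μ) = 0.850289 / (2 × 0.01) = 42.51 Myr.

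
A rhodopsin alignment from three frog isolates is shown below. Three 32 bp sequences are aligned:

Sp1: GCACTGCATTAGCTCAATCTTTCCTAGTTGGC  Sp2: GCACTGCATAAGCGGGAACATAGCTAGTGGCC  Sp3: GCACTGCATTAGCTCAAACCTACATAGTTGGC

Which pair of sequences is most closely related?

Sp1 and Sp3

Sp1–Sp2: 10/32 differ, p = 0.313, d = 0.404.
Sp1–Sp3: 4/32 differ, p = 0.125, d = 0.137.
Sp2–Sp3: 9/32 differ, p = 0.281, d = 0.353.
The smallest distance is between Sp1 and Sp3.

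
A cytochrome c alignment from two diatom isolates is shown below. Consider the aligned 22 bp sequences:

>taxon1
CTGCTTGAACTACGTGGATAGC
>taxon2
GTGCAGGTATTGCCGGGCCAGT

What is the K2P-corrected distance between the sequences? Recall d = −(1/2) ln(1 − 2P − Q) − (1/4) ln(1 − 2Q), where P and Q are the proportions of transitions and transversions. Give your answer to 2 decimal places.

Of 22 sites, 4 differences are transitions and 7 are transversions, so P = 4/22 ≈ 0.181818 and Q = 7/22 ≈ 0.318182.
Under the Kimura two-parameter model, d = −½ ln(1 − 2P − Q) − ¼ ln(1 − 2Q).
1 − 2P − Q = 0.318182, giving −½ ln(0.318182) = 0.572566.
1 − 2Q = 0.363636, giving −¼ ln(0.363636) = 0.252900.
d = 0.572566 + 0.252900 = 0.825466.

0.83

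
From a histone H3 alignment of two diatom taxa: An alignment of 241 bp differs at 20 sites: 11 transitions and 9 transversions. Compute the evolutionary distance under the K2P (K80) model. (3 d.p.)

0.088

P = 11/241 ≈ 0.045643 and Q = 9/241 ≈ 0.037344.
Under the Kimura two-parameter model, d = −½ ln(1 − 2P − Q) − ¼ ln(1 − 2Q).
1 − 2P − Q = 0.87137, giving −½ ln(0.87137) = 0.068844.
1 − 2Q = 0.925312, giving −¼ ln(0.925312) = 0.019406.
d = 0.068844 + 0.019406 = 0.088250.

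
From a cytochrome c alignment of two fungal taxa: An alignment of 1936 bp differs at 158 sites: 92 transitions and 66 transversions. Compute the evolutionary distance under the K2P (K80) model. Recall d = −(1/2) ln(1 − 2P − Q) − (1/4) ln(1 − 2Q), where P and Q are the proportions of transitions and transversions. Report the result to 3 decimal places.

P = 92/1936 ≈ 0.047521 and Q = 66/1936 ≈ 0.034091.
Under the Kimura two-parameter model, d = −½ ln(1 − 2P − Q) − ¼ ln(1 − 2Q).
1 − 2P − Q = 0.870867, giving −½ ln(0.870867) = 0.069133.
1 − 2Q = 0.931818, giving −¼ ln(0.931818) = 0.017654.
d = 0.069133 + 0.017654 = 0.086787.

0.087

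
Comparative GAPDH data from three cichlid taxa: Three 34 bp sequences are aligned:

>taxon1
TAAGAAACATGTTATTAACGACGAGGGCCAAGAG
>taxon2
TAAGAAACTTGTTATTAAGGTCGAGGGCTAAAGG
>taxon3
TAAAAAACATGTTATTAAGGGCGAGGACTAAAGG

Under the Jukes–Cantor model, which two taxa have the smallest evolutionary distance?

taxon2 and taxon3

taxon1–taxon2: 6/34 differ, p = 0.176, d = 0.201.
taxon1–taxon3: 7/34 differ, p = 0.206, d = 0.241.
taxon2–taxon3: 4/34 differ, p = 0.118, d = 0.128.
The smallest distance is between taxon2 and taxon3.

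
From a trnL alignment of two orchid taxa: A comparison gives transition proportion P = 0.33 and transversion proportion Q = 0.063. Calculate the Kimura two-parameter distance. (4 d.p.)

0.6755

Under the Kimura two-parameter model, d = −½ ln(1 − 2P − Q) − ¼ ln(1 − 2Q).
1 − 2P − Q = 0.277, giving −½ ln(0.277) = 0.641869.
1 − 2Q = 0.874, giving −¼ ln(0.874) = 0.033669.
d = 0.641869 + 0.033669 = 0.675538.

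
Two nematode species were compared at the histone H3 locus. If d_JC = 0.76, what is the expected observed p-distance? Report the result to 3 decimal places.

0.478

p = (3/4)(1 − e^(−4d/3)) = 0.75 × (1 − e^(-1.013333)) = 0.75 × (1 − 0.363007) = 0.477745.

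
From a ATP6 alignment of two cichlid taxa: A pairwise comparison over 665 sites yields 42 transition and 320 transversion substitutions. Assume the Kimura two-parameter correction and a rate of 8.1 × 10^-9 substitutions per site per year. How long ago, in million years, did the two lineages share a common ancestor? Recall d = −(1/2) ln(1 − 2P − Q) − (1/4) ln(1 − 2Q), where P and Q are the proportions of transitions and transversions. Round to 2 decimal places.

P = 42/665 ≈ 0.063158 and Q = 320/665 ≈ 0.481203.
Under the Kimura two-parameter model, d = −½ ln(1 − 2P − Q) − ¼ ln(1 − 2Q).
1 − 2P − Q = 0.392481, giving −½ ln(0.392481) = 0.467634.
1 − 2Q = 0.037594, giving −¼ ln(0.037594) = 0.820228.
d = 0.467634 + 0.820228 = 1.287862.
Under a molecular clock d = 2μt, so t = d/(2μ) = 1.287862 / (2 × 8.1 × 10^-9) = 79.50 million years.

79.50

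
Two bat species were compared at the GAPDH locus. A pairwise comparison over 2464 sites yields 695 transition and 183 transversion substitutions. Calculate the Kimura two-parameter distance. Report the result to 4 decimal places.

P = 695/2464 ≈ 0.282062 and Q = 183/2464 ≈ 0.074269.
Under the Kimura two-parameter model, d = −½ ln(1 − 2P − Q) − ¼ ln(1 − 2Q).
1 − 2P − Q = 0.361607, giving −½ ln(0.361607) = 0.508599.
1 − 2Q = 0.851462, giving −¼ ln(0.851462) = 0.040200.
d = 0.508599 + 0.040200 = 0.548799.

0.5488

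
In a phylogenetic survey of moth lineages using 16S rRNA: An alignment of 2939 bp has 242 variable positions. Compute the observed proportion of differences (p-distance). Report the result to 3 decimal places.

0.082

p = 242/2939 = 0.082340… ≈ 0.082 (to 3 d.p.).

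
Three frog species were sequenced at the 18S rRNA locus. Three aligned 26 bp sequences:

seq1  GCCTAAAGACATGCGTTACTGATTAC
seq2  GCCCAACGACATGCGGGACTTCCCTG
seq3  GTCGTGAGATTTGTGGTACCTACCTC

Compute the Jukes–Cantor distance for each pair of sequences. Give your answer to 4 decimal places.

seq1–seq2: 10/26 sites differ → p ≈ 0.384615, d = −0.75 ln(1 − 0.51282) = 0.539341 ≈ 0.5393.
seq1–seq3: 13/26 sites differ → p = 0.5, d = −0.75 ln(1 − 0.666667) = 0.823960 ≈ 0.8240.
seq2–seq3: 12/26 sites differ → p ≈ 0.461538, d = −0.75 ln(1 − 0.615384) = 0.716632 ≈ 0.7166.

d(seq1,seq2) = 0.5393, d(seq1,seq3) = 0.8240, d(seq2,seq3) = 0.7166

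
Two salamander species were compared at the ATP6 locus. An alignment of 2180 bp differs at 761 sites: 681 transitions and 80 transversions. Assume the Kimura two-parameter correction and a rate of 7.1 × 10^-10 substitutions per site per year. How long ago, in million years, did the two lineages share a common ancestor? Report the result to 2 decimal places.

P = 681/2180 ≈ 0.312385 and Q = 80/2180 ≈ 0.036697.
Under the Kimura two-parameter model, d = −½ ln(1 − 2P − Q) − ¼ ln(1 − 2Q).
1 − 2P − Q = 0.338533, giving −½ ln(0.338533) = 0.541567.
1 − 2Q = 0.926606, giving −¼ ln(0.926606) = 0.019057.
d = 0.541567 + 0.019057 = 0.560624.
Under a molecular clock d = 2μt, so t = d/(2μ) = 0.560624 / (2 × 7.1 × 10^-10) = 394.81 million years.

394.81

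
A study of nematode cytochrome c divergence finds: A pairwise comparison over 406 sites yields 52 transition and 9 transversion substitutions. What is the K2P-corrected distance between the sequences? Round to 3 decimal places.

P = 52/406 ≈ 0.128079 and Q = 9/406 ≈ 0.022167.
Under the Kimura two-parameter model, d = −½ ln(1 − 2P − Q) − ¼ ln(1 − 2Q).
1 − 2P − Q = 0.721675, giving −½ ln(0.721675) = 0.163090.
1 − 2Q = 0.955666, giving −¼ ln(0.955666) = 0.011337.
d = 0.163090 + 0.011337 = 0.174427.

0.174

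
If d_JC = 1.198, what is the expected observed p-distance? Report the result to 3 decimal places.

0.598

p = (3/4)(1 − e^(−4d/3)) = 0.75 × (1 − e^(-1.597333)) = 0.75 × (1 − 0.202436) = 0.598173.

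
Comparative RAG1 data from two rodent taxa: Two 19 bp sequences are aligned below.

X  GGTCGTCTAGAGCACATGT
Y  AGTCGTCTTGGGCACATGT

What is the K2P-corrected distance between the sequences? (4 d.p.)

Of 19 sites, 2 differences are transitions and 1 are transversions, so P = 2/19 ≈ 0.105263 and Q = 1/19 ≈ 0.052632.
Under the Kimura two-parameter model, d = −½ ln(1 − 2P − Q) − ¼ ln(1 − 2Q).
1 − 2P − Q = 0.736842, giving −½ ln(0.736842) = 0.152691.
1 − 2Q = 0.894736, giving −¼ ln(0.894736) = 0.027807.
d = 0.152691 + 0.027807 = 0.180498.

0.1805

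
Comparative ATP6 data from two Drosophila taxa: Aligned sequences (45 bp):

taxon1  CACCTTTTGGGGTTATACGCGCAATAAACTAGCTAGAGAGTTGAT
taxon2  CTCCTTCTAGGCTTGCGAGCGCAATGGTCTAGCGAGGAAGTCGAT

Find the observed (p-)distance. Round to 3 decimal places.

0.333

The sequences differ at 15 of 45 positions.
p = 15/45 = 0.333333… ≈ 0.333 (to 3 d.p.).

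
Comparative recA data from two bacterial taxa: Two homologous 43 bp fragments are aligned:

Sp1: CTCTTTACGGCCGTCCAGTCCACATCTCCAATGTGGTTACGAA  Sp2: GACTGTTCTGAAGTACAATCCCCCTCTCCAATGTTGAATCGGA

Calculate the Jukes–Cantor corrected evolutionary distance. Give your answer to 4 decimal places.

0.5141

The sequences differ at 16 of 43 sites, so p = 16/43 ≈ 0.372093.
d = −(3/4) ln(1 − 4p/3) = −0.75 ln(1 − 0.496124) = −0.75 ln(0.503876)
  = −0.75 × (-0.685425) = 0.514069 substitutions/site.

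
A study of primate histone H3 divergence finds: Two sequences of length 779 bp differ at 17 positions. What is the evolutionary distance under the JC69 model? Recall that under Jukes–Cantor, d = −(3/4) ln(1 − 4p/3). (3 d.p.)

0.022

p = 17/779 ≈ 0.021823.
d = −(3/4) ln(1 − 4p/3) = −0.75 ln(1 − 0.029097) = −0.75 ln(0.970903)
  = −0.75 × (-0.029529) = 0.022147 substitutions/site.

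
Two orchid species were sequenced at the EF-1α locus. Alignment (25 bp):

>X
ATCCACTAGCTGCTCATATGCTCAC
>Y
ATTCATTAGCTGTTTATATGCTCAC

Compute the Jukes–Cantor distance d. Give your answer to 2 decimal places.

The sequences differ at 4 of 25 sites (3, 6, 13, 15), so p = 4/25 = 0.16.
d = −(3/4) ln(1 − 4p/3) = −0.75 ln(1 − 0.213333) = −0.75 ln(0.786667)
  = −0.75 × (-0.239950) = 0.179963 substitutions/site.

0.18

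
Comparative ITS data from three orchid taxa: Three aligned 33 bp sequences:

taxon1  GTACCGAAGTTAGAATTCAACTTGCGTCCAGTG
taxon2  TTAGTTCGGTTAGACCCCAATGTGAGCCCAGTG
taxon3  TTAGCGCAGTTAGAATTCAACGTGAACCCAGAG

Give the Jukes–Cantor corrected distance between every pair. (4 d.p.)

taxon1–taxon2: 13/33 sites differ → p ≈ 0.393939, d = −0.75 ln(1 − 0.525252) = 0.558728 ≈ 0.5587.
taxon1–taxon3: 8/33 sites differ → p ≈ 0.242424, d = −0.75 ln(1 − 0.323232) = 0.292820 ≈ 0.2928.
taxon2–taxon3: 9/33 sites differ → p ≈ 0.272727, d = −0.75 ln(1 − 0.363636) = 0.338988 ≈ 0.3390.

d(taxon1,taxon2) = 0.5587, d(taxon1,taxon3) = 0.2928, d(taxon2,taxon3) = 0.3390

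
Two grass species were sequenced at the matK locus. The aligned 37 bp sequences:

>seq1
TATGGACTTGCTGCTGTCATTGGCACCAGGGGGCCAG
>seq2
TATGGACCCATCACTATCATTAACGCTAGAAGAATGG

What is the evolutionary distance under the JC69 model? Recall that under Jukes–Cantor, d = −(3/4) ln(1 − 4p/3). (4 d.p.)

The sequences differ at 17 of 37 sites, so p = 17/37 ≈ 0.459459.
d = −(3/4) ln(1 − 4p/3) = −0.75 ln(1 − 0.612612) = −0.75 ln(0.387388)
  = −0.75 × (-0.948329) = 0.711247 substitutions/site.

0.7112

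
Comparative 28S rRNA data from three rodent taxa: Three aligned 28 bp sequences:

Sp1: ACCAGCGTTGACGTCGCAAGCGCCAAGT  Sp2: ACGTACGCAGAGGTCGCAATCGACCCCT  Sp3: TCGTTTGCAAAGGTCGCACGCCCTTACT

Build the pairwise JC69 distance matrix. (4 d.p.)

Sp1–Sp2: 11/28 sites differ → p ≈ 0.392857, d = −0.75 ln(1 − 0.523809) = 0.556452 ≈ 0.5565.
Sp1–Sp3: 14/28 sites differ → p = 0.5, d = −0.75 ln(1 − 0.666667) = 0.823960 ≈ 0.8240.
Sp2–Sp3: 11/28 sites differ → p ≈ 0.392857, d = −0.75 ln(1 − 0.523809) = 0.556452 ≈ 0.5565.

d(Sp1,Sp2) = 0.5565, d(Sp1,Sp3) = 0.8240, d(Sp2,Sp3) = 0.5565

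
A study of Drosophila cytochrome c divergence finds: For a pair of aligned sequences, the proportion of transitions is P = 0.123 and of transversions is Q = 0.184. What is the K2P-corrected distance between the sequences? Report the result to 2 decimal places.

0.40

Under the Kimura two-parameter model, d = −½ ln(1 − 2P − Q) − ¼ ln(1 − 2Q).
1 − 2P − Q = 0.57, giving −½ ln(0.57) = 0.281059.
1 − 2Q = 0.632, giving −¼ ln(0.632) = 0.114716.
d = 0.281059 + 0.114716 = 0.395775.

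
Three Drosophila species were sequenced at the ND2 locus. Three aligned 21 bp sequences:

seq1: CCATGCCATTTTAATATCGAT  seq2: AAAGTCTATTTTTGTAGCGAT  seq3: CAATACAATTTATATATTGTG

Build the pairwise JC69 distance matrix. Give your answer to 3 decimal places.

seq1–seq2: 8/21 sites differ → p ≈ 0.380952, d = −0.75 ln(1 − 0.507936) = 0.531860 ≈ 0.532.
seq1–seq3: 8/21 sites differ → p ≈ 0.380952, d = −0.75 ln(1 − 0.507936) = 0.531860 ≈ 0.532.
seq2–seq3: 10/21 sites differ → p ≈ 0.47619, d = −0.75 ln(1 − 0.63492) = 0.755729 ≈ 0.756.

d(seq1,seq2) = 0.532, d(seq1,seq3) = 0.532, d(seq2,seq3) = 0.756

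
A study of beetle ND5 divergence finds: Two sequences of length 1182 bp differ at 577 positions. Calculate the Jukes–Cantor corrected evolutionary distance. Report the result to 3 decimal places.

p = 577/1182 ≈ 0.488156.
d = −(3/4) ln(1 − 4p/3) = −0.75 ln(1 − 0.650875) = −0.75 ln(0.349125)
  = −0.75 × (-1.052325) = 0.789244 substitutions/site.

0.789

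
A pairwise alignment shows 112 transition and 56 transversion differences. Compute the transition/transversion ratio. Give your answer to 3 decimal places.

2.000

R = 112/56 = 2.000.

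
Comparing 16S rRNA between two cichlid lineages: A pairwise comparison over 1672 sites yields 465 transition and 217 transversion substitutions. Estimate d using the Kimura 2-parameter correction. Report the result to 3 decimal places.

P = 465/1672 ≈ 0.27811 and Q = 217/1672 ≈ 0.129785.
Under the Kimura two-parameter model, d = −½ ln(1 − 2P − Q) − ¼ ln(1 − 2Q).
1 − 2P − Q = 0.313995, giving −½ ln(0.313995) = 0.579189.
1 − 2Q = 0.74043, giving −¼ ln(0.74043) = 0.075131.
d = 0.579189 + 0.075131 = 0.654320.

0.654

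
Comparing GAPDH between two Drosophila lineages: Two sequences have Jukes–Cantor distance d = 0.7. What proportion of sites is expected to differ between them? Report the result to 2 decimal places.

p = (3/4)(1 − e^(−4d/3)) = 0.75 × (1 − e^(-0.933333)) = 0.75 × (1 − 0.393241) = 0.455069.

0.46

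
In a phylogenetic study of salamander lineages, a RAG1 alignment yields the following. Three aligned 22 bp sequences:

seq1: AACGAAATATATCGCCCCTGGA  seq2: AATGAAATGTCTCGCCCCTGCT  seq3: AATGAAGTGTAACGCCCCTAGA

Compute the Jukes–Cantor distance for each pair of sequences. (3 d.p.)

d(seq1,seq2) = 0.271, d(seq1,seq3) = 0.271, d(seq2,seq3) = 0.339

seq1–seq2: 5/22 sites differ → p ≈ 0.227273, d = −0.75 ln(1 − 0.303031) = 0.270761 ≈ 0.271.
seq1–seq3: 5/22 sites differ → p ≈ 0.227273, d = −0.75 ln(1 − 0.303031) = 0.270761 ≈ 0.271.
seq2–seq3: 6/22 sites differ → p ≈ 0.272727, d = −0.75 ln(1 − 0.363636) = 0.338988 ≈ 0.339.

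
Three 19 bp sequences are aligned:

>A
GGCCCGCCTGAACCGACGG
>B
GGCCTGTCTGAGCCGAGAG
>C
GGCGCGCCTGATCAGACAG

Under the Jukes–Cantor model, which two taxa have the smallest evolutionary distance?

A–B: 5/19 differ, p = 0.263, d = 0.324.
A–C: 4/19 differ, p = 0.211, d = 0.247.
B–C: 6/19 differ, p = 0.316, d = 0.410.
The smallest distance is between A and C.

A and C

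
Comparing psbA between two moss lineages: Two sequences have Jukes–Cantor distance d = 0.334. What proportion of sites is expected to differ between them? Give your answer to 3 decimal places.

0.270

p = (3/4)(1 − e^(−4d/3)) = 0.75 × (1 − e^(-0.445333)) = 0.75 × (1 − 0.640611) = 0.269542.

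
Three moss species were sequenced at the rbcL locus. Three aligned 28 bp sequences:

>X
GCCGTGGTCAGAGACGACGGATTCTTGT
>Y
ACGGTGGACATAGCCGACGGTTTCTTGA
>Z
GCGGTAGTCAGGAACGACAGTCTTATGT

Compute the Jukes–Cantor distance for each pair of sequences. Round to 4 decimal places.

X–Y: 7/28 sites differ → p = 0.25, d = −0.75 ln(1 − 0.333333) = 0.304098 ≈ 0.3041.
X–Z: 9/28 sites differ → p ≈ 0.321429, d = −0.75 ln(1 − 0.428572) = 0.419713 ≈ 0.4197.
Y–Z: 12/28 sites differ → p ≈ 0.428571, d = −0.75 ln(1 − 0.571428) = 0.635472 ≈ 0.6355.

d(X,Y) = 0.3041, d(X,Z) = 0.4197, d(Y,Z) = 0.6355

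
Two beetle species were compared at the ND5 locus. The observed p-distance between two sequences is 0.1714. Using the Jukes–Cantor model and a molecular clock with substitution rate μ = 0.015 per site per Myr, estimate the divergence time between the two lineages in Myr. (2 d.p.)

d = −(3/4) ln(1 − 4p/3) = −0.75 ln(1 − 0.228533) = −0.75 ln(0.771467)
  = −0.75 × (-0.259461) = 0.194596 substitutions/site.
Under a molecular clock d = 2μt, so t = d/(2μ) = 0.194596 / (2 × 0.015) = 6.49 Myr.

6.49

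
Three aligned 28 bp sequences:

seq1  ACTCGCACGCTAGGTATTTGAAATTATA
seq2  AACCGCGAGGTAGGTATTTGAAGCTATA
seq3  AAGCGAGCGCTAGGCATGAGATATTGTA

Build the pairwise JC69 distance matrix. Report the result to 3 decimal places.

seq1–seq2: 7/28 sites differ → p = 0.25, d = −0.75 ln(1 − 0.333333) = 0.304098 ≈ 0.304.
seq1–seq3: 9/28 sites differ → p ≈ 0.321429, d = −0.75 ln(1 − 0.428572) = 0.419713 ≈ 0.420.
seq2–seq3: 11/28 sites differ → p ≈ 0.392857, d = −0.75 ln(1 − 0.523809) = 0.556452 ≈ 0.556.

d(seq1,seq2) = 0.304, d(seq1,seq3) = 0.420, d(seq2,seq3) = 0.556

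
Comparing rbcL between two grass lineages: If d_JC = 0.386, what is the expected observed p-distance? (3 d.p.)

0.302

p = (3/4)(1 − e^(−4d/3)) = 0.75 × (1 − e^(-0.514667)) = 0.75 × (1 − 0.597700) = 0.301725.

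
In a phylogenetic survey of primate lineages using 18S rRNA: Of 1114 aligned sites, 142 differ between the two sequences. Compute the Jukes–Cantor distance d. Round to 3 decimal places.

0.140

p = 142/1114 ≈ 0.127469.
d = −(3/4) ln(1 − 4p/3) = −0.75 ln(1 − 0.169959) = −0.75 ln(0.830041)
  = −0.75 × (-0.186280) = 0.139710 substitutions/site.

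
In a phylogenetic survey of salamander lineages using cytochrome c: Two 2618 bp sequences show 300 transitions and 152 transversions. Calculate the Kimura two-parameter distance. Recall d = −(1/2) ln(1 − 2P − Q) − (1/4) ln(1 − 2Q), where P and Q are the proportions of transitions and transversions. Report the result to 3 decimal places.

0.200

P = 300/2618 ≈ 0.114591 and Q = 152/2618 ≈ 0.05806.
Under the Kimura two-parameter model, d = −½ ln(1 − 2P − Q) − ¼ ln(1 − 2Q).
1 − 2P − Q = 0.712758, giving −½ ln(0.712758) = 0.169307.
1 − 2Q = 0.88388, giving −¼ ln(0.88388) = 0.030858.
d = 0.169307 + 0.030858 = 0.200165.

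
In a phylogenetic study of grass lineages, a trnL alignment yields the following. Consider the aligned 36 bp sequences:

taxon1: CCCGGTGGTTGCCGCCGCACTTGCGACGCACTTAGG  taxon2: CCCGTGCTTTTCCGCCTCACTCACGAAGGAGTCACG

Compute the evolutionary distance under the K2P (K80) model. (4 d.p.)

0.4966

Of 36 sites, 3 differences are transitions and 10 are transversions, so P = 3/36 ≈ 0.083333 and Q = 10/36 ≈ 0.277778.
Under the Kimura two-parameter model, d = −½ ln(1 − 2P − Q) − ¼ ln(1 − 2Q).
1 − 2P − Q = 0.555556, giving −½ ln(0.555556) = 0.293893.
1 − 2Q = 0.444444, giving −¼ ln(0.444444) = 0.202733.
d = 0.293893 + 0.202733 = 0.496626.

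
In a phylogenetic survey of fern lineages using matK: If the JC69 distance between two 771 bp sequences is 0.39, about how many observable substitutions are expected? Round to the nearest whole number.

234

Invert JC69: p = (3/4)(1 − e^(−4d/3)) = 0.75 × (1 − e^(-0.52)) = 0.75 × (1 − 0.594521) = 0.304109.
Expected differing sites = pL ≈ 0.304109 × 771 = 234.468039 ≈ 234.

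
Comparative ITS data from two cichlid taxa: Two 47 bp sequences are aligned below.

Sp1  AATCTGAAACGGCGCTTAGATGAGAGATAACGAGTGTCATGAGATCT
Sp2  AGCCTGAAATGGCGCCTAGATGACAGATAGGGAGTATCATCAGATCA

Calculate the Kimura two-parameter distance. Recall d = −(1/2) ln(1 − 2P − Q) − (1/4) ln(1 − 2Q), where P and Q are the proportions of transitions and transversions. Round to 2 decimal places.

0.25

Of 47 sites, 6 differences are transitions and 4 are transversions, so P = 6/47 ≈ 0.12766 and Q = 4/47 ≈ 0.085106.
Under the Kimura two-parameter model, d = −½ ln(1 − 2P − Q) − ¼ ln(1 − 2Q).
1 − 2P − Q = 0.659574, giving −½ ln(0.659574) = 0.208081.
1 − 2Q = 0.829788, giving −¼ ln(0.829788) = 0.046646.
d = 0.208081 + 0.046646 = 0.254727.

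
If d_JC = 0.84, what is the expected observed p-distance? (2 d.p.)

0.51

p = (3/4)(1 − e^(−4d/3)) = 0.75 × (1 − e^(-1.12)) = 0.75 × (1 − 0.326280) = 0.505290.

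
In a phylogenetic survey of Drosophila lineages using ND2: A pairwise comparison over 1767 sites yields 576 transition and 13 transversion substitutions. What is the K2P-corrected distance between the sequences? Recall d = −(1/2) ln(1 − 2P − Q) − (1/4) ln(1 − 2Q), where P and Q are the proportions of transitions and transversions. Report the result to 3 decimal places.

P = 576/1767 ≈ 0.325976 and Q = 13/1767 ≈ 0.007357.
Under the Kimura two-parameter model, d = −½ ln(1 − 2P − Q) − ¼ ln(1 − 2Q).
1 − 2P − Q = 0.340691, giving −½ ln(0.340691) = 0.538390.
1 − 2Q = 0.985286, giving −¼ ln(0.985286) = 0.003706.
d = 0.538390 + 0.003706 = 0.542096.

0.542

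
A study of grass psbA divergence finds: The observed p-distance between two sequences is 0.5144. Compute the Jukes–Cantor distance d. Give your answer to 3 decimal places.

0.868

d = −(3/4) ln(1 − 4p/3) = −0.75 ln(1 − 0.685867) = −0.75 ln(0.314133)
  = −0.75 × (-1.157939) = 0.868454 substitutions/site.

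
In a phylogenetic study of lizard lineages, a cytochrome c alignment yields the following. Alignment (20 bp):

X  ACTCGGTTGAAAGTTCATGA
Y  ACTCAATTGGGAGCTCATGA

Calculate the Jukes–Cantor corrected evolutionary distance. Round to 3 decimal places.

0.304

The sequences differ at 5 of 20 sites (5, 6, 10, 11, 14), so p = 5/20 = 0.25.
d = −(3/4) ln(1 − 4p/3) = −0.75 ln(1 − 0.333333) = −0.75 ln(0.666667)
  = −0.75 × (-0.405465) = 0.304099 substitutions/site.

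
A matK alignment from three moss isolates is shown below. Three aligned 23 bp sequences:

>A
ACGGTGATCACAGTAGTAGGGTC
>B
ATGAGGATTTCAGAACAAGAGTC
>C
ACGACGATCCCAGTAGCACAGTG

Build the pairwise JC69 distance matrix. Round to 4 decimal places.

d(A,B) = 0.5532, d(A,C) = 0.3904, d(B,C) = 0.5532

A–B: 9/23 sites differ → p ≈ 0.391304, d = −0.75 ln(1 − 0.521739) = 0.553199 ≈ 0.5532.
A–C: 7/23 sites differ → p ≈ 0.304348, d = −0.75 ln(1 − 0.405797) = 0.390401 ≈ 0.3904.
B–C: 9/23 sites differ → p ≈ 0.391304, d = −0.75 ln(1 − 0.521739) = 0.553199 ≈ 0.5532.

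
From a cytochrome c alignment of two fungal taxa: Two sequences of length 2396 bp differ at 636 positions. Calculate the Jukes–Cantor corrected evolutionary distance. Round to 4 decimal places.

p = 636/2396 ≈ 0.265442.
d = −(3/4) ln(1 − 4p/3) = −0.75 ln(1 − 0.353923) = −0.75 ln(0.646077)
  = −0.75 × (-0.436837) = 0.327628 substitutions/site.

0.3276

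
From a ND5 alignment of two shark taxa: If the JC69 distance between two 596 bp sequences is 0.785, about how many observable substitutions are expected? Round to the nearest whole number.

290

Invert JC69: p = (3/4)(1 − e^(−4d/3)) = 0.75 × (1 − e^(-1.046667)) = 0.75 × (1 − 0.351106) = 0.486671.
Expected differing sites = pL ≈ 0.486671 × 596 = 290.055916 ≈ 290.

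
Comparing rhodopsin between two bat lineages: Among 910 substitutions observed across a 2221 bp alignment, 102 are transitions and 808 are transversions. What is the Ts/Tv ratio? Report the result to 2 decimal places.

0.13

R = 102/808 = 0.126237… ≈ 0.13 (to 2 d.p.).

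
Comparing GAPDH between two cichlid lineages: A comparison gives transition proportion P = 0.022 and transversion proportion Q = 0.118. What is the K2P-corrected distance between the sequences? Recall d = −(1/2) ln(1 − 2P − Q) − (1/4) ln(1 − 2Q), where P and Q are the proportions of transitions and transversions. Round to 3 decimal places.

0.156

Under the Kimura two-parameter model, d = −½ ln(1 − 2P − Q) − ¼ ln(1 − 2Q).
1 − 2P − Q = 0.838, giving −½ ln(0.838) = 0.088369.
1 − 2Q = 0.764, giving −¼ ln(0.764) = 0.067297.
d = 0.088369 + 0.067297 = 0.155666.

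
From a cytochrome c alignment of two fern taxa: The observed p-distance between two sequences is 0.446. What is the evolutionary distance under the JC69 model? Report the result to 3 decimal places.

d = −(3/4) ln(1 − 4p/3) = −0.75 ln(1 − 0.594667) = −0.75 ln(0.405333)
  = −0.75 × (-0.903046) = 0.677285 substitutions/site.

0.677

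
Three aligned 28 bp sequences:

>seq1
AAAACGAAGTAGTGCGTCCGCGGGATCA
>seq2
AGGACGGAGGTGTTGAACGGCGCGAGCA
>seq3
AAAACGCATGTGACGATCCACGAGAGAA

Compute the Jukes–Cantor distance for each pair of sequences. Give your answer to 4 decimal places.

d(seq1,seq2) = 0.6355, d(seq1,seq3) = 0.6355, d(seq2,seq3) = 0.5565

seq1–seq2: 12/28 sites differ → p ≈ 0.428571, d = −0.75 ln(1 − 0.571428) = 0.635472 ≈ 0.6355.
seq1–seq3: 12/28 sites differ → p ≈ 0.428571, d = −0.75 ln(1 − 0.571428) = 0.635472 ≈ 0.6355.
seq2–seq3: 11/28 sites differ → p ≈ 0.392857, d = −0.75 ln(1 − 0.523809) = 0.556452 ≈ 0.5565.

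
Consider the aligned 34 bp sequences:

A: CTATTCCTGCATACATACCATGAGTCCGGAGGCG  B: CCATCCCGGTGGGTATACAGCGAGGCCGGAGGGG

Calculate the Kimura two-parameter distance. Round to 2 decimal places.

0.57

Of 34 sites, 8 differences are transitions and 5 are transversions, so P = 8/34 ≈ 0.235294 and Q = 5/34 ≈ 0.147059.
Under the Kimura two-parameter model, d = −½ ln(1 − 2P − Q) − ¼ ln(1 − 2Q).
1 − 2P − Q = 0.382353, giving −½ ln(0.382353) = 0.480706.
1 − 2Q = 0.705882, giving −¼ ln(0.705882) = 0.087077.
d = 0.480706 + 0.087077 = 0.567783.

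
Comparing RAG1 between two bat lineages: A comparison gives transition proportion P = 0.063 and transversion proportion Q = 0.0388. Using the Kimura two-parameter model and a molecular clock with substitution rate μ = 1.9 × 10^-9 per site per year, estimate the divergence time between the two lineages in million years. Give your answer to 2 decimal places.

Under the Kimura two-parameter model, d = −½ ln(1 − 2P − Q) − ¼ ln(1 − 2Q).
1 − 2P − Q = 0.8352, giving −½ ln(0.8352) = 0.090042.
1 − 2Q = 0.9224, giving −¼ ln(0.9224) = 0.020194.
d = 0.090042 + 0.020194 = 0.110236.
Under a molecular clock d = 2μt, so t = d/(2μ) = 0.110236 / (2 × 1.9 × 10^-9) = 29.01 million years.

29.01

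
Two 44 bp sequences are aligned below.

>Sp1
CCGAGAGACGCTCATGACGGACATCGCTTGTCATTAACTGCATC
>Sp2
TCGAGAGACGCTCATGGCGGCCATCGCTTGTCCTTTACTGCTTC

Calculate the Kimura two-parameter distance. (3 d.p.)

Of 44 sites, 2 differences are transitions and 4 are transversions, so P = 2/44 ≈ 0.045455 and Q = 4/44 ≈ 0.090909.
Under the Kimura two-parameter model, d = −½ ln(1 − 2P − Q) − ¼ ln(1 − 2Q).
1 − 2P − Q = 0.818181, giving −½ ln(0.818181) = 0.100336.
1 − 2Q = 0.818182, giving −¼ ln(0.818182) = 0.050168.
d = 0.100336 + 0.050168 = 0.150504.

0.151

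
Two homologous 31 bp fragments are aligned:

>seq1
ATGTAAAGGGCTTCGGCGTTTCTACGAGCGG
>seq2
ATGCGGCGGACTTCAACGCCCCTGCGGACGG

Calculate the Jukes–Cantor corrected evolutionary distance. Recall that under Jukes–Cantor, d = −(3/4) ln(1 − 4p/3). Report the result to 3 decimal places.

0.614

The sequences differ at 13 of 31 sites, so p = 13/31 ≈ 0.419355.
d = −(3/4) ln(1 − 4p/3) = −0.75 ln(1 − 0.55914) = −0.75 ln(0.44086)
  = −0.75 × (-0.819028) = 0.614271 substitutions/site.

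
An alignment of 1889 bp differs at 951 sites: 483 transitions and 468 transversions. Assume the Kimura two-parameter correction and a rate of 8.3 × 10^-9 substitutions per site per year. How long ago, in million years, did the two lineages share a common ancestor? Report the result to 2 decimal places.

53.18

P = 483/1889 ≈ 0.255691 and Q = 468/1889 ≈ 0.24775.
Under the Kimura two-parameter model, d = −½ ln(1 − 2P − Q) − ¼ ln(1 − 2Q).
1 − 2P − Q = 0.240868, giving −½ ln(0.240868) = 0.711753.
1 − 2Q = 0.5045, giving −¼ ln(0.5045) = 0.171047.
d = 0.711753 + 0.171047 = 0.882800.
Under a molecular clock d = 2μt, so t = d/(2μ) = 0.882800 / (2 × 8.3 × 10^-9) = 53.18 million years.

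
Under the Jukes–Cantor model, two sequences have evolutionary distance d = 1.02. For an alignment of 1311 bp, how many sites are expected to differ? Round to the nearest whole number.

Invert JC69: p = (3/4)(1 − e^(−4d/3)) = 0.75 × (1 − e^(-1.36)) = 0.75 × (1 − 0.256661) = 0.557504.
Expected differing sites = pL ≈ 0.557504 × 1311 = 730.887744 ≈ 731.

731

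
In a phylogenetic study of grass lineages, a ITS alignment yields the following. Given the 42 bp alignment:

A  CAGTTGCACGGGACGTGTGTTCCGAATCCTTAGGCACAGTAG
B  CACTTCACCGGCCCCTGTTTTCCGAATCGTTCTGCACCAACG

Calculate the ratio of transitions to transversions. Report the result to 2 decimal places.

Transitions are A↔G and C↔T; transversions are all other mismatches.
Transitions: 1. Transversions: 14.
R = 1/14 = 0.071428… ≈ 0.07 (to 2 d.p.).

0.07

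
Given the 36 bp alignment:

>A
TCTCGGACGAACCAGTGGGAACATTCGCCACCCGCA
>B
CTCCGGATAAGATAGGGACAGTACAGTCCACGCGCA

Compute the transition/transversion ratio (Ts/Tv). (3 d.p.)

1.571

Transitions are A↔G and C↔T; transversions are all other mismatches.
Transitions: 11. Transversions: 7.
R = 11/7 = 1.571428… ≈ 1.571 (to 3 d.p.).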